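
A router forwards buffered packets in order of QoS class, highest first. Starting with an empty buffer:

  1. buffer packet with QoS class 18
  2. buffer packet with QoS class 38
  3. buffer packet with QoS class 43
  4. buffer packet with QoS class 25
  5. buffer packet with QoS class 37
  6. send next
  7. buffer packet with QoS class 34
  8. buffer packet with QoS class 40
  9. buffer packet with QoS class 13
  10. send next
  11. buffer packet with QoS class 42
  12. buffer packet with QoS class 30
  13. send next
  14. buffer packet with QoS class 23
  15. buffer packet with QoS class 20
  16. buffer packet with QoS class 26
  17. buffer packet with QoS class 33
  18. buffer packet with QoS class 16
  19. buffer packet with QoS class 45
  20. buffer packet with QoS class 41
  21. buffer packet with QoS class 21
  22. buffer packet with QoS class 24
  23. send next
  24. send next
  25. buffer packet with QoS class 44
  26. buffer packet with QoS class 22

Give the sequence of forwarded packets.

43, 40, 42, 45, 41

insert 18 → {18}
insert 38 → {38, 18}
insert 43 → {43, 38, 18}
insert 25 → {43, 38, 25, 18}
insert 37 → {43, 38, 37, 25, 18}
send next → 43; now {38, 37, 25, 18}
insert 34 → {38, 37, 34, 25, 18}
insert 40 → {40, 38, 37, 34, 25, 18}
insert 13 → {40, 38, 37, 34, 25, 18, 13}
send next → 40; now {38, 37, 34, 25, 18, 13}
insert 42 → {42, 38, 37, 34, 25, 18, 13}
insert 30 → {42, 38, 37, 34, 30, 25, 18, 13}
send next → 42; now {38, 37, 34, 30, 25, 18, 13}
insert 23 → {38, 37, 34, 30, 25, 23, 18, 13}
insert 20 → {38, 37, 34, 30, 25, 23, 20, 18, 13}
insert 26 → {38, 37, 34, 30, 26, 25, 23, 20, 18, 13}
insert 33 → {38, 37, 34, 33, 30, 26, 25, 23, 20, 18, 13}
insert 16 → {38, 37, 34, 33, 30, 26, 25, 23, 20, 18, 16, 13}
insert 45 → {45, 38, 37, 34, 33, 30, 26, 25, 23, 20, 18, 16, 13}
insert 41 → {45, 41, 38, 37, 34, 33, 30, 26, 25, 23, 20, 18, 16, 13}
insert 21 → {45, 41, 38, 37, 34, 33, 30, 26, 25, 23, 21, 20, 18, 16, 13}
insert 24 → {45, 41, 38, 37, 34, 33, 30, 26, 25, 24, 23, 21, 20, 18, 16, 13}
send next → 45; now {41, 38, 37, 34, 33, 30, 26, 25, 24, 23, 21, 20, 18, 16, 13}
send next → 41; now {38, 37, 34, 33, 30, 26, 25, 24, 23, 21, 20, 18, 16, 13}
insert 44 → {44, 38, 37, 34, 33, 30, 26, 25, 24, 23, 21, 20, 18, 16, 13}
insert 22 → {44, 38, 37, 34, 33, 30, 26, 25, 24, 23, 22, 21, 20, 18, 16, 13}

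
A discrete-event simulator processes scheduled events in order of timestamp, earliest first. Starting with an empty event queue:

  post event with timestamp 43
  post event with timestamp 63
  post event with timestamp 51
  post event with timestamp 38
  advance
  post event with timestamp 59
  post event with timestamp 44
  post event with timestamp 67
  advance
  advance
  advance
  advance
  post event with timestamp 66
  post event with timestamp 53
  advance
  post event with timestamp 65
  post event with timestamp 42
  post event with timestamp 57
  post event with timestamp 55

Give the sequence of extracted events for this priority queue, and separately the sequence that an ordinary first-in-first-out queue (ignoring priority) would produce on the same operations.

priority queue: [38, 43, 44, 51, 59, 53]; FIFO queue: [43, 63, 51, 38, 59, 44]

insert 43 → {43}
insert 63 → {43, 63}
insert 51 → {43, 51, 63}
insert 38 → {38, 43, 51, 63}
advance → 38; now {43, 51, 63}
insert 59 → {43, 51, 59, 63}
insert 44 → {43, 44, 51, 59, 63}
insert 67 → {43, 44, 51, 59, 63, 67}
advance → 43; now {44, 51, 59, 63, 67}
advance → 44; now {51, 59, 63, 67}
advance → 51; now {59, 63, 67}
advance → 59; now {63, 67}
insert 66 → {63, 66, 67}
insert 53 → {53, 63, 66, 67}
advance → 53; now {63, 66, 67}
insert 65 → {63, 65, 66, 67}
insert 42 → {42, 63, 65, 66, 67}
insert 57 → {42, 57, 63, 65, 66, 67}
insert 55 → {42, 55, 57, 63, 65, 66, 67}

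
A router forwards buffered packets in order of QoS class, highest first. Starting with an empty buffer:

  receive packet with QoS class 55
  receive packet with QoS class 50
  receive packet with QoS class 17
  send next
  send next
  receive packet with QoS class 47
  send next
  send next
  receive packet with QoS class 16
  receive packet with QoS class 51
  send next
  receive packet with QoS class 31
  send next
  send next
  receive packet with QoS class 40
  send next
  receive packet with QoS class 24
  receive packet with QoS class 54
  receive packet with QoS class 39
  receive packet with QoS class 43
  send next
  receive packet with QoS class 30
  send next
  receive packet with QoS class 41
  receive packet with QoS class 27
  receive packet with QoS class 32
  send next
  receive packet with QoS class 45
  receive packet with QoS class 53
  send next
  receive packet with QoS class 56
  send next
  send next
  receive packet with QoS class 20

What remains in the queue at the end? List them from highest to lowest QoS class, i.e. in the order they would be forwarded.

39, 32, 30, 27, 24, 20

insert 55 → {55}
insert 50 → {55, 50}
insert 17 → {55, 50, 17}
send next → 55; now {50, 17}
send next → 50; now {17}
insert 47 → {47, 17}
send next → 47; now {17}
send next → 17; now {}
insert 16 → {16}
insert 51 → {51, 16}
send next → 51; now {16}
insert 31 → {31, 16}
send next → 31; now {16}
send next → 16; now {}
insert 40 → {40}
send next → 40; now {}
insert 24 → {24}
insert 54 → {54, 24}
insert 39 → {54, 39, 24}
insert 43 → {54, 43, 39, 24}
send next → 54; now {43, 39, 24}
insert 30 → {43, 39, 30, 24}
send next → 43; now {39, 30, 24}
insert 41 → {41, 39, 30, 24}
insert 27 → {41, 39, 30, 27, 24}
insert 32 → {41, 39, 32, 30, 27, 24}
send next → 41; now {39, 32, 30, 27, 24}
insert 45 → {45, 39, 32, 30, 27, 24}
insert 53 → {53, 45, 39, 32, 30, 27, 24}
send next → 53; now {45, 39, 32, 30, 27, 24}
insert 56 → {56, 45, 39, 32, 30, 27, 24}
send next → 56; now {45, 39, 32, 30, 27, 24}
send next → 45; now {39, 32, 30, 27, 24}
insert 20 → {39, 32, 30, 27, 24, 20}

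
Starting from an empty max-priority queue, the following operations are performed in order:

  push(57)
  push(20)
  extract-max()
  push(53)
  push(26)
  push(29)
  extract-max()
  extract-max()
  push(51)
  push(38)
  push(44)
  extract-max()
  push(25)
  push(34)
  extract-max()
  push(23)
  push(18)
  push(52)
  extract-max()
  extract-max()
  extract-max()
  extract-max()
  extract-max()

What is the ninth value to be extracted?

insert 57 → {57}
insert 20 → {57, 20}
extract-max → 57; now {20}
insert 53 → {53, 20}
insert 26 → {53, 26, 20}
insert 29 → {53, 29, 26, 20}
extract-max → 53; now {29, 26, 20}
extract-max → 29; now {26, 20}
insert 51 → {51, 26, 20}
insert 38 → {51, 38, 26, 20}
insert 44 → {51, 44, 38, 26, 20}
extract-max → 51; now {44, 38, 26, 20}
insert 25 → {44, 38, 26, 25, 20}
insert 34 → {44, 38, 34, 26, 25, 20}
extract-max → 44; now {38, 34, 26, 25, 20}
insert 23 → {38, 34, 26, 25, 23, 20}
insert 18 → {38, 34, 26, 25, 23, 20, 18}
insert 52 → {52, 38, 34, 26, 25, 23, 20, 18}
extract-max → 52; now {38, 34, 26, 25, 23, 20, 18}
extract-max → 38; now {34, 26, 25, 23, 20, 18}
extract-max → 34; now {26, 25, 23, 20, 18}
extract-max → 26; now {25, 23, 20, 18}
extract-max → 25; now {23, 20, 18}

26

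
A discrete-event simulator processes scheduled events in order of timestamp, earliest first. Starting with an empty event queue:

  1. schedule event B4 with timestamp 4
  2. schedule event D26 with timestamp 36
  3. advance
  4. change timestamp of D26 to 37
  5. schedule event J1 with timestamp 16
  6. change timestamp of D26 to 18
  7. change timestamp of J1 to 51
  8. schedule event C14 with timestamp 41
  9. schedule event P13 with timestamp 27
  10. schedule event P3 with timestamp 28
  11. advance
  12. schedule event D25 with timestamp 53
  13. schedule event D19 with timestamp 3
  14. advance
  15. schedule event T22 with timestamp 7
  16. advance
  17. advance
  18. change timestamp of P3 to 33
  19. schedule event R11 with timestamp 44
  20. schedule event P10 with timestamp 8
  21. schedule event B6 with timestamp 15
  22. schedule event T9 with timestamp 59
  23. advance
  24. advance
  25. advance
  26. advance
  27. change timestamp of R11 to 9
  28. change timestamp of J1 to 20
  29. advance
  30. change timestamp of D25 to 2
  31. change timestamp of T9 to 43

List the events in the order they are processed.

add B4 (timestamp 4) → {B4:4}
add D26 (timestamp 36) → {B4:4, D26:36}
advance → B4; now {D26:36}
update D26 to timestamp 37 → {D26:37}
add J1 (timestamp 16) → {J1:16, D26:37}
update D26 to timestamp 18 → {J1:16, D26:18}
update J1 to timestamp 51 → {D26:18, J1:51}
add C14 (timestamp 41) → {D26:18, C14:41, J1:51}
add P13 (timestamp 27) → {D26:18, P13:27, C14:41, J1:51}
add P3 (timestamp 28) → {D26:18, P13:27, P3:28, C14:41, J1:51}
advance → D26; now {P13:27, P3:28, C14:41, J1:51}
add D25 (timestamp 53) → {P13:27, P3:28, C14:41, J1:51, D25:53}
add D19 (timestamp 3) → {D19:3, P13:27, P3:28, C14:41, J1:51, D25:53}
advance → D19; now {P13:27, P3:28, C14:41, J1:51, D25:53}
add T22 (timestamp 7) → {T22:7, P13:27, P3:28, C14:41, J1:51, D25:53}
advance → T22; now {P13:27, P3:28, C14:41, J1:51, D25:53}
advance → P13; now {P3:28, C14:41, J1:51, D25:53}
update P3 to timestamp 33 → {P3:33, C14:41, J1:51, D25:53}
add R11 (timestamp 44) → {P3:33, C14:41, R11:44, J1:51, D25:53}
add P10 (timestamp 8) → {P10:8, P3:33, C14:41, R11:44, J1:51, D25:53}
add B6 (timestamp 15) → {P10:8, B6:15, P3:33, C14:41, R11:44, J1:51, D25:53}
add T9 (timestamp 59) → {P10:8, B6:15, P3:33, C14:41, R11:44, J1:51, D25:53, T9:59}
advance → P10; now {B6:15, P3:33, C14:41, R11:44, J1:51, D25:53, T9:59}
advance → B6; now {P3:33, C14:41, R11:44, J1:51, D25:53, T9:59}
advance → P3; now {C14:41, R11:44, J1:51, D25:53, T9:59}
advance → C14; now {R11:44, J1:51, D25:53, T9:59}
update R11 to timestamp 9 → {R11:9, J1:51, D25:53, T9:59}
update J1 to timestamp 20 → {R11:9, J1:20, D25:53, T9:59}
advance → R11; now {J1:20, D25:53, T9:59}
update D25 to timestamp 2 → {D25:2, J1:20, T9:59}
update T9 to timestamp 43 → {D25:2, J1:20, T9:43}

[B4, D26, D19, T22, P13, P10, B6, P3, C14, R11]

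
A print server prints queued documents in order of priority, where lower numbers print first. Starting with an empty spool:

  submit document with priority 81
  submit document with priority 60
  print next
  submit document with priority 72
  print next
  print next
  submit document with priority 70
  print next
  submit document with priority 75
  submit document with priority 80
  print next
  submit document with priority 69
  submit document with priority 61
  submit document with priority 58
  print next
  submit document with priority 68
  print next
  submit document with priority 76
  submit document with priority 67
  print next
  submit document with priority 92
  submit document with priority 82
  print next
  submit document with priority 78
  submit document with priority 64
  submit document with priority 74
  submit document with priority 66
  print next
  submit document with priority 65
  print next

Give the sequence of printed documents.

60, 72, 81, 70, 75, 58, 61, 67, 68, 64, 65

insert 81 → {81}
insert 60 → {60, 81}
print next → 60; now {81}
insert 72 → {72, 81}
print next → 72; now {81}
print next → 81; now {}
insert 70 → {70}
print next → 70; now {}
insert 75 → {75}
insert 80 → {75, 80}
print next → 75; now {80}
insert 69 → {69, 80}
insert 61 → {61, 69, 80}
insert 58 → {58, 61, 69, 80}
print next → 58; now {61, 69, 80}
insert 68 → {61, 68, 69, 80}
print next → 61; now {68, 69, 80}
insert 76 → {68, 69, 76, 80}
insert 67 → {67, 68, 69, 76, 80}
print next → 67; now {68, 69, 76, 80}
insert 92 → {68, 69, 76, 80, 92}
insert 82 → {68, 69, 76, 80, 82, 92}
print next → 68; now {69, 76, 80, 82, 92}
insert 78 → {69, 76, 78, 80, 82, 92}
insert 64 → {64, 69, 76, 78, 80, 82, 92}
insert 74 → {64, 69, 74, 76, 78, 80, 82, 92}
insert 66 → {64, 66, 69, 74, 76, 78, 80, 82, 92}
print next → 64; now {66, 69, 74, 76, 78, 80, 82, 92}
insert 65 → {65, 66, 69, 74, 76, 78, 80, 82, 92}
print next → 65; now {66, 69, 74, 76, 78, 80, 82, 92}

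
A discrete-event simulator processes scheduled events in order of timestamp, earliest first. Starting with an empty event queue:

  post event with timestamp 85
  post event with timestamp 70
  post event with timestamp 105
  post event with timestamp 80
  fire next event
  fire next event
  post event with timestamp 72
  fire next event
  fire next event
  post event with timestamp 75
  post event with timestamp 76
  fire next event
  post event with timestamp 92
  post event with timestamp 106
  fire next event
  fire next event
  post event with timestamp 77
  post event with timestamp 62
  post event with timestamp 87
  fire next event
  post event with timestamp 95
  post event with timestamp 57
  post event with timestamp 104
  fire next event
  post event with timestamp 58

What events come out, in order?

70 → 80 → 72 → 85 → 75 → 76 → 92 → 62 → 57

insert 85 → {85}
insert 70 → {70, 85}
insert 105 → {70, 85, 105}
insert 80 → {70, 80, 85, 105}
fire next event → 70; now {80, 85, 105}
fire next event → 80; now {85, 105}
insert 72 → {72, 85, 105}
fire next event → 72; now {85, 105}
fire next event → 85; now {105}
insert 75 → {75, 105}
insert 76 → {75, 76, 105}
fire next event → 75; now {76, 105}
insert 92 → {76, 92, 105}
insert 106 → {76, 92, 105, 106}
fire next event → 76; now {92, 105, 106}
fire next event → 92; now {105, 106}
insert 77 → {77, 105, 106}
insert 62 → {62, 77, 105, 106}
insert 87 → {62, 77, 87, 105, 106}
fire next event → 62; now {77, 87, 105, 106}
insert 95 → {77, 87, 95, 105, 106}
insert 57 → {57, 77, 87, 95, 105, 106}
insert 104 → {57, 77, 87, 95, 104, 105, 106}
fire next event → 57; now {77, 87, 95, 104, 105, 106}
insert 58 → {58, 77, 87, 95, 104, 105, 106}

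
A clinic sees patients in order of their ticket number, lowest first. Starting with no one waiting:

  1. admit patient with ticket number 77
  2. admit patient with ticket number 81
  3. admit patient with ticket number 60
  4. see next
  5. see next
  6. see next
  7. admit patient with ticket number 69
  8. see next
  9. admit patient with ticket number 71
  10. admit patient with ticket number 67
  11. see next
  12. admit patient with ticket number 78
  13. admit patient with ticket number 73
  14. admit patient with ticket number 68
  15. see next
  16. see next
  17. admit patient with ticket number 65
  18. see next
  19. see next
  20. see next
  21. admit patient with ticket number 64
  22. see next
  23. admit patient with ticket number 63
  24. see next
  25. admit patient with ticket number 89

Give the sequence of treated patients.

[60, 77, 81, 69, 67, 68, 71, 65, 73, 78, 64, 63]

insert 77 → {77}
insert 81 → {77, 81}
insert 60 → {60, 77, 81}
see next → 60; now {77, 81}
see next → 77; now {81}
see next → 81; now {}
insert 69 → {69}
see next → 69; now {}
insert 71 → {71}
insert 67 → {67, 71}
see next → 67; now {71}
insert 78 → {71, 78}
insert 73 → {71, 73, 78}
insert 68 → {68, 71, 73, 78}
see next → 68; now {71, 73, 78}
see next → 71; now {73, 78}
insert 65 → {65, 73, 78}
see next → 65; now {73, 78}
see next → 73; now {78}
see next → 78; now {}
insert 64 → {64}
see next → 64; now {}
insert 63 → {63}
see next → 63; now {}
insert 89 → {89}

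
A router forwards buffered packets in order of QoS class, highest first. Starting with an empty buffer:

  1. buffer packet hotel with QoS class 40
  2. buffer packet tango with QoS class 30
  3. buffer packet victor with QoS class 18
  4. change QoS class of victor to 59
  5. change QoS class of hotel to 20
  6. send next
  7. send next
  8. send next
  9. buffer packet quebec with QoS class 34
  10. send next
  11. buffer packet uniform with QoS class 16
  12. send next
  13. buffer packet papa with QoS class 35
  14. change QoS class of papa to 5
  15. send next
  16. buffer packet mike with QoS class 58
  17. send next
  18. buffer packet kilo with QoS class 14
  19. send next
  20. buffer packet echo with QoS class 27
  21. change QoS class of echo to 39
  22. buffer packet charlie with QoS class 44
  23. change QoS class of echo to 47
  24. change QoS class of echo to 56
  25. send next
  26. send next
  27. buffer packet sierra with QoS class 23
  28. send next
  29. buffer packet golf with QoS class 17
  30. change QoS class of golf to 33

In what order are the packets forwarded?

add hotel (QoS class 40) → {hotel:40}
add tango (QoS class 30) → {hotel:40, tango:30}
add victor (QoS class 18) → {hotel:40, tango:30, victor:18}
update victor to QoS class 59 → {victor:59, hotel:40, tango:30}
update hotel to QoS class 20 → {victor:59, tango:30, hotel:20}
send next → victor; now {tango:30, hotel:20}
send next → tango; now {hotel:20}
send next → hotel; now {}
add quebec (QoS class 34) → {quebec:34}
send next → quebec; now {}
add uniform (QoS class 16) → {uniform:16}
send next → uniform; now {}
add papa (QoS class 35) → {papa:35}
update papa to QoS class 5 → {papa:5}
send next → papa; now {}
add mike (QoS class 58) → {mike:58}
send next → mike; now {}
add kilo (QoS class 14) → {kilo:14}
send next → kilo; now {}
add echo (QoS class 27) → {echo:27}
update echo to QoS class 39 → {echo:39}
add charlie (QoS class 44) → {charlie:44, echo:39}
update echo to QoS class 47 → {echo:47, charlie:44}
update echo to QoS class 56 → {echo:56, charlie:44}
send next → echo; now {charlie:44}
send next → charlie; now {}
add sierra (QoS class 23) → {sierra:23}
send next → sierra; now {}
add golf (QoS class 17) → {golf:17}
update golf to QoS class 33 → {golf:33}

[victor, tango, hotel, quebec, uniform, papa, mike, kilo, echo, charlie, sierra]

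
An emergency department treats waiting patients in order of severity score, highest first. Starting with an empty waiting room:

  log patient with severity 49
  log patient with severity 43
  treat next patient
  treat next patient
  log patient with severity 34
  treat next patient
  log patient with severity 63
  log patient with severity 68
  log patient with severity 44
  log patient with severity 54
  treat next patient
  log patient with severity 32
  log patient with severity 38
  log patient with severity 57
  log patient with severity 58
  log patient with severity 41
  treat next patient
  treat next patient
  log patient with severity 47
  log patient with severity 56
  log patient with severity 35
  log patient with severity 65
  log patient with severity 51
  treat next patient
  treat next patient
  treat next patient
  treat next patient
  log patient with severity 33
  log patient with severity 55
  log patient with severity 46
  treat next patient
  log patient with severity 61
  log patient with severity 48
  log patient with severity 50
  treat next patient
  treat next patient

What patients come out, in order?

insert 49 → {49}
insert 43 → {49, 43}
treat next patient → 49; now {43}
treat next patient → 43; now {}
insert 34 → {34}
treat next patient → 34; now {}
insert 63 → {63}
insert 68 → {68, 63}
insert 44 → {68, 63, 44}
insert 54 → {68, 63, 54, 44}
treat next patient → 68; now {63, 54, 44}
insert 32 → {63, 54, 44, 32}
insert 38 → {63, 54, 44, 38, 32}
insert 57 → {63, 57, 54, 44, 38, 32}
insert 58 → {63, 58, 57, 54, 44, 38, 32}
insert 41 → {63, 58, 57, 54, 44, 41, 38, 32}
treat next patient → 63; now {58, 57, 54, 44, 41, 38, 32}
treat next patient → 58; now {57, 54, 44, 41, 38, 32}
insert 47 → {57, 54, 47, 44, 41, 38, 32}
insert 56 → {57, 56, 54, 47, 44, 41, 38, 32}
insert 35 → {57, 56, 54, 47, 44, 41, 38, 35, 32}
insert 65 → {65, 57, 56, 54, 47, 44, 41, 38, 35, 32}
insert 51 → {65, 57, 56, 54, 51, 47, 44, 41, 38, 35, 32}
treat next patient → 65; now {57, 56, 54, 51, 47, 44, 41, 38, 35, 32}
treat next patient → 57; now {56, 54, 51, 47, 44, 41, 38, 35, 32}
treat next patient → 56; now {54, 51, 47, 44, 41, 38, 35, 32}
treat next patient → 54; now {51, 47, 44, 41, 38, 35, 32}
insert 33 → {51, 47, 44, 41, 38, 35, 33, 32}
insert 55 → {55, 51, 47, 44, 41, 38, 35, 33, 32}
insert 46 → {55, 51, 47, 46, 44, 41, 38, 35, 33, 32}
treat next patient → 55; now {51, 47, 46, 44, 41, 38, 35, 33, 32}
insert 61 → {61, 51, 47, 46, 44, 41, 38, 35, 33, 32}
insert 48 → {61, 51, 48, 47, 46, 44, 41, 38, 35, 33, 32}
insert 50 → {61, 51, 50, 48, 47, 46, 44, 41, 38, 35, 33, 32}
treat next patient → 61; now {51, 50, 48, 47, 46, 44, 41, 38, 35, 33, 32}
treat next patient → 51; now {50, 48, 47, 46, 44, 41, 38, 35, 33, 32}

49, 43, 34, 68, 63, 58, 65, 57, 56, 54, 55, 61, 51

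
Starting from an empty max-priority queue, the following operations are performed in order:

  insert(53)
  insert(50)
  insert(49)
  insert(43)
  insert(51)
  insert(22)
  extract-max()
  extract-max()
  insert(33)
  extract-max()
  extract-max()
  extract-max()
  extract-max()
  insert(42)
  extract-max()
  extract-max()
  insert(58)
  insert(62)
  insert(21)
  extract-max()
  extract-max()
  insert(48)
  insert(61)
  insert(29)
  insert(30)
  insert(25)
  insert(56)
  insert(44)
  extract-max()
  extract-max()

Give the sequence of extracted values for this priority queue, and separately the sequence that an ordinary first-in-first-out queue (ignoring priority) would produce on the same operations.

priority queue: 53 → 51 → 50 → 49 → 43 → 33 → 42 → 22 → 62 → 58 → 61 → 56; FIFO queue: 53, 50, 49, 43, 51, 22, 33, 42, 58, 62, 21, 48

insert 53 → {53}
insert 50 → {53, 50}
insert 49 → {53, 50, 49}
insert 43 → {53, 50, 49, 43}
insert 51 → {53, 51, 50, 49, 43}
insert 22 → {53, 51, 50, 49, 43, 22}
extract-max → 53; now {51, 50, 49, 43, 22}
extract-max → 51; now {50, 49, 43, 22}
insert 33 → {50, 49, 43, 33, 22}
extract-max → 50; now {49, 43, 33, 22}
extract-max → 49; now {43, 33, 22}
extract-max → 43; now {33, 22}
extract-max → 33; now {22}
insert 42 → {42, 22}
extract-max → 42; now {22}
extract-max → 22; now {}
insert 58 → {58}
insert 62 → {62, 58}
insert 21 → {62, 58, 21}
extract-max → 62; now {58, 21}
extract-max → 58; now {21}
insert 48 → {48, 21}
insert 61 → {61, 48, 21}
insert 29 → {61, 48, 29, 21}
insert 30 → {61, 48, 30, 29, 21}
insert 25 → {61, 48, 30, 29, 25, 21}
insert 56 → {61, 56, 48, 30, 29, 25, 21}
insert 44 → {61, 56, 48, 44, 30, 29, 25, 21}
extract-max → 61; now {56, 48, 44, 30, 29, 25, 21}
extract-max → 56; now {48, 44, 30, 29, 25, 21}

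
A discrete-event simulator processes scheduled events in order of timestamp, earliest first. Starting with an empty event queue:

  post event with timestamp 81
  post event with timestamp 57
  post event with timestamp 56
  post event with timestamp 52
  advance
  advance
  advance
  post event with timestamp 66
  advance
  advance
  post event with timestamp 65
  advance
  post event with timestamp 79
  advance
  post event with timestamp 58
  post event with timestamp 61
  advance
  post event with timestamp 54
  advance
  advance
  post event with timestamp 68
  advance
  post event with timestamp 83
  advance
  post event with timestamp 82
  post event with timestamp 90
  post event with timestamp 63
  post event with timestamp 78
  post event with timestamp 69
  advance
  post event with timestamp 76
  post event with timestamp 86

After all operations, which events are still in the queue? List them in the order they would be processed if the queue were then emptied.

69, 76, 78, 82, 86, 90

insert 81 → {81}
insert 57 → {57, 81}
insert 56 → {56, 57, 81}
insert 52 → {52, 56, 57, 81}
advance → 52; now {56, 57, 81}
advance → 56; now {57, 81}
advance → 57; now {81}
insert 66 → {66, 81}
advance → 66; now {81}
advance → 81; now {}
insert 65 → {65}
advance → 65; now {}
insert 79 → {79}
advance → 79; now {}
insert 58 → {58}
insert 61 → {58, 61}
advance → 58; now {61}
insert 54 → {54, 61}
advance → 54; now {61}
advance → 61; now {}
insert 68 → {68}
advance → 68; now {}
insert 83 → {83}
advance → 83; now {}
insert 82 → {82}
insert 90 → {82, 90}
insert 63 → {63, 82, 90}
insert 78 → {63, 78, 82, 90}
insert 69 → {63, 69, 78, 82, 90}
advance → 63; now {69, 78, 82, 90}
insert 76 → {69, 76, 78, 82, 90}
insert 86 → {69, 76, 78, 82, 86, 90}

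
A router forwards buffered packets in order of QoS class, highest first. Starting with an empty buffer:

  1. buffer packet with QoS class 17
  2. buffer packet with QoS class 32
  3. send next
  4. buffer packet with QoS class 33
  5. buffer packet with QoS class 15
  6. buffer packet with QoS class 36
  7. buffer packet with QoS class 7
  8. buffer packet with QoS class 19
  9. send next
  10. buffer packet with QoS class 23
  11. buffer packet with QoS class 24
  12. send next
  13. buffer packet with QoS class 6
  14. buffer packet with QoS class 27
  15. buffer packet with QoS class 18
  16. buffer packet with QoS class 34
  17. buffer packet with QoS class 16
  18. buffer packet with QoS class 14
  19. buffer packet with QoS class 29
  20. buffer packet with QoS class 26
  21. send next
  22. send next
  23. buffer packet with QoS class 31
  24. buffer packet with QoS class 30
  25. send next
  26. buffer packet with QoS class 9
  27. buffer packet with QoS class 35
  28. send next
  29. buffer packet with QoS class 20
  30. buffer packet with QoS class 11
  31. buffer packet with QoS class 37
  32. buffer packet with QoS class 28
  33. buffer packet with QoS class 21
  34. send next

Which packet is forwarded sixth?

31

insert 17 → {17}
insert 32 → {32, 17}
send next → 32; now {17}
insert 33 → {33, 17}
insert 15 → {33, 17, 15}
insert 36 → {36, 33, 17, 15}
insert 7 → {36, 33, 17, 15, 7}
insert 19 → {36, 33, 19, 17, 15, 7}
send next → 36; now {33, 19, 17, 15, 7}
insert 23 → {33, 23, 19, 17, 15, 7}
insert 24 → {33, 24, 23, 19, 17, 15, 7}
send next → 33; now {24, 23, 19, 17, 15, 7}
insert 6 → {24, 23, 19, 17, 15, 7, 6}
insert 27 → {27, 24, 23, 19, 17, 15, 7, 6}
insert 18 → {27, 24, 23, 19, 18, 17, 15, 7, 6}
insert 34 → {34, 27, 24, 23, 19, 18, 17, 15, 7, 6}
insert 16 → {34, 27, 24, 23, 19, 18, 17, 16, 15, 7, 6}
insert 14 → {34, 27, 24, 23, 19, 18, 17, 16, 15, 14, 7, 6}
insert 29 → {34, 29, 27, 24, 23, 19, 18, 17, 16, 15, 14, 7, 6}
insert 26 → {34, 29, 27, 26, 24, 23, 19, 18, 17, 16, 15, 14, 7, 6}
send next → 34; now {29, 27, 26, 24, 23, 19, 18, 17, 16, 15, 14, 7, 6}
send next → 29; now {27, 26, 24, 23, 19, 18, 17, 16, 15, 14, 7, 6}
insert 31 → {31, 27, 26, 24, 23, 19, 18, 17, 16, 15, 14, 7, 6}
insert 30 → {31, 30, 27, 26, 24, 23, 19, 18, 17, 16, 15, 14, 7, 6}
send next → 31; now {30, 27, 26, 24, 23, 19, 18, 17, 16, 15, 14, 7, 6}
insert 9 → {30, 27, 26, 24, 23, 19, 18, 17, 16, 15, 14, 9, 7, 6}
insert 35 → {35, 30, 27, 26, 24, 23, 19, 18, 17, 16, 15, 14, 9, 7, 6}
send next → 35; now {30, 27, 26, 24, 23, 19, 18, 17, 16, 15, 14, 9, 7, 6}
insert 20 → {30, 27, 26, 24, 23, 20, 19, 18, 17, 16, 15, 14, 9, 7, 6}
insert 11 → {30, 27, 26, 24, 23, 20, 19, 18, 17, 16, 15, 14, 11, 9, 7, 6}
insert 37 → {37, 30, 27, 26, 24, 23, 20, 19, 18, 17, 16, 15, 14, 11, 9, 7, 6}
insert 28 → {37, 30, 28, 27, 26, 24, 23, 20, 19, 18, 17, 16, 15, 14, 11, 9, 7, 6}
insert 21 → {37, 30, 28, 27, 26, 24, 23, 21, 20, 19, 18, 17, 16, 15, 14, 11, 9, 7, 6}
send next → 37; now {30, 28, 27, 26, 24, 23, 21, 20, 19, 18, 17, 16, 15, 14, 11, 9, 7, 6}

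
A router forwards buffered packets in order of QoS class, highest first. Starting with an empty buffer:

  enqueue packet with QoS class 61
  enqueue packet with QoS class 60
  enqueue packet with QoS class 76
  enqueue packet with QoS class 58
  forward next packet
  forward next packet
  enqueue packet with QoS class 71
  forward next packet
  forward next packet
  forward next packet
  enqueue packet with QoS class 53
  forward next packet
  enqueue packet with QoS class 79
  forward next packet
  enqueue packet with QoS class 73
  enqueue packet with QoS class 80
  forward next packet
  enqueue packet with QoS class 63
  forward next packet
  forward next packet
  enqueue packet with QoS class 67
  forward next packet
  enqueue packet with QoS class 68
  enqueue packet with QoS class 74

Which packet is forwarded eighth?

80

insert 61 → {61}
insert 60 → {61, 60}
insert 76 → {76, 61, 60}
insert 58 → {76, 61, 60, 58}
forward next packet → 76; now {61, 60, 58}
forward next packet → 61; now {60, 58}
insert 71 → {71, 60, 58}
forward next packet → 71; now {60, 58}
forward next packet → 60; now {58}
forward next packet → 58; now {}
insert 53 → {53}
forward next packet → 53; now {}
insert 79 → {79}
forward next packet → 79; now {}
insert 73 → {73}
insert 80 → {80, 73}
forward next packet → 80; now {73}
insert 63 → {73, 63}
forward next packet → 73; now {63}
forward next packet → 63; now {}
insert 67 → {67}
forward next packet → 67; now {}
insert 68 → {68}
insert 74 → {74, 68}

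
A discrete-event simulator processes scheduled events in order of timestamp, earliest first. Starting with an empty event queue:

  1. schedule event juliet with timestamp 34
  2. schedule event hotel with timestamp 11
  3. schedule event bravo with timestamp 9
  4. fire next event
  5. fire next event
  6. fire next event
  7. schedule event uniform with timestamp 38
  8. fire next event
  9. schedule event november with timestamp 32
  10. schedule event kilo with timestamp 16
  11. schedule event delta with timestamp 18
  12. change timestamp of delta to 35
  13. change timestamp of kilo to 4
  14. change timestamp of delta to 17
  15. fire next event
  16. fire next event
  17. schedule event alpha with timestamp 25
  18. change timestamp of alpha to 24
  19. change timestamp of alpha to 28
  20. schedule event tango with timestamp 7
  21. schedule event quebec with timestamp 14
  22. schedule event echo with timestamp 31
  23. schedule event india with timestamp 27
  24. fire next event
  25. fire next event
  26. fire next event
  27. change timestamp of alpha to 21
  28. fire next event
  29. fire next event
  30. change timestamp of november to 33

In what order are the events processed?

add juliet (timestamp 34) → {juliet:34}
add hotel (timestamp 11) → {hotel:11, juliet:34}
add bravo (timestamp 9) → {bravo:9, hotel:11, juliet:34}
fire next event → bravo; now {hotel:11, juliet:34}
fire next event → hotel; now {juliet:34}
fire next event → juliet; now {}
add uniform (timestamp 38) → {uniform:38}
fire next event → uniform; now {}
add november (timestamp 32) → {november:32}
add kilo (timestamp 16) → {kilo:16, november:32}
add delta (timestamp 18) → {kilo:16, delta:18, november:32}
update delta to timestamp 35 → {kilo:16, november:32, delta:35}
update kilo to timestamp 4 → {kilo:4, november:32, delta:35}
update delta to timestamp 17 → {kilo:4, delta:17, november:32}
fire next event → kilo; now {delta:17, november:32}
fire next event → delta; now {november:32}
add alpha (timestamp 25) → {alpha:25, november:32}
update alpha to timestamp 24 → {alpha:24, november:32}
update alpha to timestamp 28 → {alpha:28, november:32}
add tango (timestamp 7) → {tango:7, alpha:28, november:32}
add quebec (timestamp 14) → {tango:7, quebec:14, alpha:28, november:32}
add echo (timestamp 31) → {tango:7, quebec:14, alpha:28, echo:31, november:32}
add india (timestamp 27) → {tango:7, quebec:14, india:27, alpha:28, echo:31, november:32}
fire next event → tango; now {quebec:14, india:27, alpha:28, echo:31, november:32}
fire next event → quebec; now {india:27, alpha:28, echo:31, november:32}
fire next event → india; now {alpha:28, echo:31, november:32}
update alpha to timestamp 21 → {alpha:21, echo:31, november:32}
fire next event → alpha; now {echo:31, november:32}
fire next event → echo; now {november:32}
update november to timestamp 33 → {november:33}

bravo, hotel, juliet, uniform, kilo, delta, tango, quebec, india, alpha, echo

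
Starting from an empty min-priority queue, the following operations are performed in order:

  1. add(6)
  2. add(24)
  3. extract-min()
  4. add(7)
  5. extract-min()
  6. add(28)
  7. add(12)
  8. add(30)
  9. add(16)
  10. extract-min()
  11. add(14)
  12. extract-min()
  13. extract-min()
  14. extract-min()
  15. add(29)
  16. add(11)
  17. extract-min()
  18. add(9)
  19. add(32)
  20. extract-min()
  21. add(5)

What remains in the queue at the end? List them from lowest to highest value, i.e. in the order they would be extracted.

5 → 28 → 29 → 30 → 32

insert 6 → {6}
insert 24 → {6, 24}
extract-min → 6; now {24}
insert 7 → {7, 24}
extract-min → 7; now {24}
insert 28 → {24, 28}
insert 12 → {12, 24, 28}
insert 30 → {12, 24, 28, 30}
insert 16 → {12, 16, 24, 28, 30}
extract-min → 12; now {16, 24, 28, 30}
insert 14 → {14, 16, 24, 28, 30}
extract-min → 14; now {16, 24, 28, 30}
extract-min → 16; now {24, 28, 30}
extract-min → 24; now {28, 30}
insert 29 → {28, 29, 30}
insert 11 → {11, 28, 29, 30}
extract-min → 11; now {28, 29, 30}
insert 9 → {9, 28, 29, 30}
insert 32 → {9, 28, 29, 30, 32}
extract-min → 9; now {28, 29, 30, 32}
insert 5 → {5, 28, 29, 30, 32}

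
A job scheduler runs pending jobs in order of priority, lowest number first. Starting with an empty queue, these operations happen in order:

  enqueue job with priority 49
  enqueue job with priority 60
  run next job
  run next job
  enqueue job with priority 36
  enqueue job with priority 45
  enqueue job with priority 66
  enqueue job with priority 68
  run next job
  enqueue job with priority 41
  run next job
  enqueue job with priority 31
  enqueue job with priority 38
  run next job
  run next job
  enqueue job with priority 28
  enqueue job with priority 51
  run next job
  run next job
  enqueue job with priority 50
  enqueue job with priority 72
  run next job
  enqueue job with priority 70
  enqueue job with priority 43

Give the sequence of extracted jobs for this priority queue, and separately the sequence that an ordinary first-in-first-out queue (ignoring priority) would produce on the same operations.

priority queue: 49 → 60 → 36 → 41 → 31 → 38 → 28 → 45 → 50; FIFO queue: [49, 60, 36, 45, 66, 68, 41, 31, 38]

insert 49 → {49}
insert 60 → {49, 60}
run next job → 49; now {60}
run next job → 60; now {}
insert 36 → {36}
insert 45 → {36, 45}
insert 66 → {36, 45, 66}
insert 68 → {36, 45, 66, 68}
run next job → 36; now {45, 66, 68}
insert 41 → {41, 45, 66, 68}
run next job → 41; now {45, 66, 68}
insert 31 → {31, 45, 66, 68}
insert 38 → {31, 38, 45, 66, 68}
run next job → 31; now {38, 45, 66, 68}
run next job → 38; now {45, 66, 68}
insert 28 → {28, 45, 66, 68}
insert 51 → {28, 45, 51, 66, 68}
run next job → 28; now {45, 51, 66, 68}
run next job → 45; now {51, 66, 68}
insert 50 → {50, 51, 66, 68}
insert 72 → {50, 51, 66, 68, 72}
run next job → 50; now {51, 66, 68, 72}
insert 70 → {51, 66, 68, 70, 72}
insert 43 → {43, 51, 66, 68, 70, 72}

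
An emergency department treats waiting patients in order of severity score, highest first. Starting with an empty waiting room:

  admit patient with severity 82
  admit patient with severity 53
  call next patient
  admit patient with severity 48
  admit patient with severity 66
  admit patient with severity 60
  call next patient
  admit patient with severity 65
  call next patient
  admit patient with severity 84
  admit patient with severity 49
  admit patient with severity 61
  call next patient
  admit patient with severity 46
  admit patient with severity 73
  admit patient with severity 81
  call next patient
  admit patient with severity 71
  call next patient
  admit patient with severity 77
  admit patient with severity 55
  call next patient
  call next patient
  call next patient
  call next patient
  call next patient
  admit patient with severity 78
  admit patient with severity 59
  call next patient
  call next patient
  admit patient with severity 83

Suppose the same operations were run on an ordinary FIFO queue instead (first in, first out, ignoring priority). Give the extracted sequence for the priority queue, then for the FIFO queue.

insert 82 → {82}
insert 53 → {82, 53}
call next patient → 82; now {53}
insert 48 → {53, 48}
insert 66 → {66, 53, 48}
insert 60 → {66, 60, 53, 48}
call next patient → 66; now {60, 53, 48}
insert 65 → {65, 60, 53, 48}
call next patient → 65; now {60, 53, 48}
insert 84 → {84, 60, 53, 48}
insert 49 → {84, 60, 53, 49, 48}
insert 61 → {84, 61, 60, 53, 49, 48}
call next patient → 84; now {61, 60, 53, 49, 48}
insert 46 → {61, 60, 53, 49, 48, 46}
insert 73 → {73, 61, 60, 53, 49, 48, 46}
insert 81 → {81, 73, 61, 60, 53, 49, 48, 46}
call next patient → 81; now {73, 61, 60, 53, 49, 48, 46}
insert 71 → {73, 71, 61, 60, 53, 49, 48, 46}
call next patient → 73; now {71, 61, 60, 53, 49, 48, 46}
insert 77 → {77, 71, 61, 60, 53, 49, 48, 46}
insert 55 → {77, 71, 61, 60, 55, 53, 49, 48, 46}
call next patient → 77; now {71, 61, 60, 55, 53, 49, 48, 46}
call next patient → 71; now {61, 60, 55, 53, 49, 48, 46}
call next patient → 61; now {60, 55, 53, 49, 48, 46}
call next patient → 60; now {55, 53, 49, 48, 46}
call next patient → 55; now {53, 49, 48, 46}
insert 78 → {78, 53, 49, 48, 46}
insert 59 → {78, 59, 53, 49, 48, 46}
call next patient → 78; now {59, 53, 49, 48, 46}
call next patient → 59; now {53, 49, 48, 46}
insert 83 → {83, 53, 49, 48, 46}

priority queue: 82, 66, 65, 84, 81, 73, 77, 71, 61, 60, 55, 78, 59; FIFO queue: 82, 53, 48, 66, 60, 65, 84, 49, 61, 46, 73, 81, 71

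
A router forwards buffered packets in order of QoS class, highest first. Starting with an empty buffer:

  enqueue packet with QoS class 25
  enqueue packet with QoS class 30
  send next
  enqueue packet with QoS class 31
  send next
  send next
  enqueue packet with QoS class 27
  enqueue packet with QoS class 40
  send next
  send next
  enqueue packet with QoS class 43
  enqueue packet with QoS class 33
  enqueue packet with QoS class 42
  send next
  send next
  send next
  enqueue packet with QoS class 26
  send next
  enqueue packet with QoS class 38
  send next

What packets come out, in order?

insert 25 → {25}
insert 30 → {30, 25}
send next → 30; now {25}
insert 31 → {31, 25}
send next → 31; now {25}
send next → 25; now {}
insert 27 → {27}
insert 40 → {40, 27}
send next → 40; now {27}
send next → 27; now {}
insert 43 → {43}
insert 33 → {43, 33}
insert 42 → {43, 42, 33}
send next → 43; now {42, 33}
send next → 42; now {33}
send next → 33; now {}
insert 26 → {26}
send next → 26; now {}
insert 38 → {38}
send next → 38; now {}

30 → 31 → 25 → 40 → 27 → 43 → 42 → 33 → 26 → 38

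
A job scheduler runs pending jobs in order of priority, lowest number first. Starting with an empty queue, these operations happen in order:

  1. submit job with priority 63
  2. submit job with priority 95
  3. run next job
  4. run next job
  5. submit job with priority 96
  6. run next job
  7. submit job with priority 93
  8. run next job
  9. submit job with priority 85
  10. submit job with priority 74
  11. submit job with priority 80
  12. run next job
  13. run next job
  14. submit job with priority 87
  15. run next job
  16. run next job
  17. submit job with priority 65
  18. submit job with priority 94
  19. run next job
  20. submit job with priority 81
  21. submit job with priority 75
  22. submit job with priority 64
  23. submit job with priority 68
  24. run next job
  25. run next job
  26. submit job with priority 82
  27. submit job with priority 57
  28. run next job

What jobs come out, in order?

insert 63 → {63}
insert 95 → {63, 95}
run next job → 63; now {95}
run next job → 95; now {}
insert 96 → {96}
run next job → 96; now {}
insert 93 → {93}
run next job → 93; now {}
insert 85 → {85}
insert 74 → {74, 85}
insert 80 → {74, 80, 85}
run next job → 74; now {80, 85}
run next job → 80; now {85}
insert 87 → {85, 87}
run next job → 85; now {87}
run next job → 87; now {}
insert 65 → {65}
insert 94 → {65, 94}
run next job → 65; now {94}
insert 81 → {81, 94}
insert 75 → {75, 81, 94}
insert 64 → {64, 75, 81, 94}
insert 68 → {64, 68, 75, 81, 94}
run next job → 64; now {68, 75, 81, 94}
run next job → 68; now {75, 81, 94}
insert 82 → {75, 81, 82, 94}
insert 57 → {57, 75, 81, 82, 94}
run next job → 57; now {75, 81, 82, 94}

[63, 95, 96, 93, 74, 80, 85, 87, 65, 64, 68, 57]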